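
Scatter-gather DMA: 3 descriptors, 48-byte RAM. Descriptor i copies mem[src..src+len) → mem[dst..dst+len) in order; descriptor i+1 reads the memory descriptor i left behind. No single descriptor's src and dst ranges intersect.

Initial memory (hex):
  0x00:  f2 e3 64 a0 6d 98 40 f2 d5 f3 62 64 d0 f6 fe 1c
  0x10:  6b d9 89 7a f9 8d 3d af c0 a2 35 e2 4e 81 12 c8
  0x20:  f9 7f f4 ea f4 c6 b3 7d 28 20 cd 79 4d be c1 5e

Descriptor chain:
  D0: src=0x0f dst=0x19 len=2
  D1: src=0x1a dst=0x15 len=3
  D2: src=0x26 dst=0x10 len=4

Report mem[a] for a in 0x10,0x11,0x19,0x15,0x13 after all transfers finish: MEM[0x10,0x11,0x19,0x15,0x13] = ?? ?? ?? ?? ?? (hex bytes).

MEM[0x10,0x11,0x19,0x15,0x13] = b3 7d 1c 6b 20

[0] 0x0f->0x19 len=2 : 1c 6b
[1] 0x1a->0x15 len=3 : 6b e2 4e
[2] 0x26->0x10 len=4 : b3 7d 28 20
query mem[0x10]=0xb3, mem[0x11]=0x7d, mem[0x19]=0x1c, mem[0x15]=0x6b, mem[0x13]=0x20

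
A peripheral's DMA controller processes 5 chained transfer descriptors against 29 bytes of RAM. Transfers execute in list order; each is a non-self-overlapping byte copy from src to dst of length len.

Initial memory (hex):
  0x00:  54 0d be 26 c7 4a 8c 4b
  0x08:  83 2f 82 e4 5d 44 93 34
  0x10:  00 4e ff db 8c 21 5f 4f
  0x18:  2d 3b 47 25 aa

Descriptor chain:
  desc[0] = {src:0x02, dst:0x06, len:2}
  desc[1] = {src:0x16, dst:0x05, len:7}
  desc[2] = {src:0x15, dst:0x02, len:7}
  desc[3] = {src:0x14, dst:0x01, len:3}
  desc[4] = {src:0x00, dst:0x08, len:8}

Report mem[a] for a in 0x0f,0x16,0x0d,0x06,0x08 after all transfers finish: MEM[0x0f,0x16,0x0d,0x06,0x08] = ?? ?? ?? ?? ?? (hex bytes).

[0] 0x02->0x06 len=2 : be 26
[1] 0x16->0x05 len=7 : 5f 4f 2d 3b 47 25 aa
[2] 0x15->0x02 len=7 : 21 5f 4f 2d 3b 47 25
[3] 0x14->0x01 len=3 : 8c 21 5f
[4] 0x00->0x08 len=8 : 54 8c 21 5f 4f 2d 3b 47
query mem[0x0f]=0x47, mem[0x16]=0x5f, mem[0x0d]=0x2d, mem[0x06]=0x3b, mem[0x08]=0x54

MEM[0x0f,0x16,0x0d,0x06,0x08] = 47 5f 2d 3b 54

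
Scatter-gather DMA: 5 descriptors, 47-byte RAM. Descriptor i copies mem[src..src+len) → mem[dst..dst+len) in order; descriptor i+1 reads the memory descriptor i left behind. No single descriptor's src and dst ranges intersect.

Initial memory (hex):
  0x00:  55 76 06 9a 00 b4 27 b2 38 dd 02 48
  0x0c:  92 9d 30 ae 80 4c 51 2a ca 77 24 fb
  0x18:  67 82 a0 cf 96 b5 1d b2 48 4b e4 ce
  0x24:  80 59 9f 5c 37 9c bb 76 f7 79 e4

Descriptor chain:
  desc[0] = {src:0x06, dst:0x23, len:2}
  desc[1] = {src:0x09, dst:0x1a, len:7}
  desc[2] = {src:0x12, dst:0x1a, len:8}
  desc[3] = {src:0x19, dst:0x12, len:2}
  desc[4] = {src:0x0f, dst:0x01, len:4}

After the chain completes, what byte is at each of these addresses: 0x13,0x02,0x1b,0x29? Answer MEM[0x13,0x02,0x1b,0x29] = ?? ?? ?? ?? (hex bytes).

MEM[0x13,0x02,0x1b,0x29] = 51 80 2a 9c

D0: mem[0x23..0x24] <- [27 b2]
D1: mem[0x1a..0x20] <- [dd 02 48 92 9d 30 ae]
D2: mem[0x1a..0x21] <- [51 2a ca 77 24 fb 67 82]
D3: mem[0x12..0x13] <- [82 51]
D4: mem[0x01..0x04] <- [ae 80 4c 82]
query mem[0x13]=0x51, mem[0x02]=0x80, mem[0x1b]=0x2a, mem[0x29]=0x9c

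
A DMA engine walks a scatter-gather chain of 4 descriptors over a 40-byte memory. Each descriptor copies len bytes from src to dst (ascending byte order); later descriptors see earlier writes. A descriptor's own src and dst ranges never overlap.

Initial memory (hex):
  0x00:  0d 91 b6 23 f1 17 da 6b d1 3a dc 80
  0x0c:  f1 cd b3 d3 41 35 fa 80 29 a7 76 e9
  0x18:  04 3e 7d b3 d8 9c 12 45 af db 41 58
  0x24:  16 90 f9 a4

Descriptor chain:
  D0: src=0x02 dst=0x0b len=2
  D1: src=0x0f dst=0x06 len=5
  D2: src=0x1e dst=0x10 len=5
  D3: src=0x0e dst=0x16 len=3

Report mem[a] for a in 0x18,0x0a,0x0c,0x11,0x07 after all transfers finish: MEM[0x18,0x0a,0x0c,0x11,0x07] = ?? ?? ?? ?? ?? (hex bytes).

[0] 0x02->0x0b len=2 : b6 23
[1] 0x0f->0x06 len=5 : d3 41 35 fa 80
[2] 0x1e->0x10 len=5 : 12 45 af db 41
[3] 0x0e->0x16 len=3 : b3 d3 12
query mem[0x18]=0x12, mem[0x0a]=0x80, mem[0x0c]=0x23, mem[0x11]=0x45, mem[0x07]=0x41

MEM[0x18,0x0a,0x0c,0x11,0x07] = 12 80 23 45 41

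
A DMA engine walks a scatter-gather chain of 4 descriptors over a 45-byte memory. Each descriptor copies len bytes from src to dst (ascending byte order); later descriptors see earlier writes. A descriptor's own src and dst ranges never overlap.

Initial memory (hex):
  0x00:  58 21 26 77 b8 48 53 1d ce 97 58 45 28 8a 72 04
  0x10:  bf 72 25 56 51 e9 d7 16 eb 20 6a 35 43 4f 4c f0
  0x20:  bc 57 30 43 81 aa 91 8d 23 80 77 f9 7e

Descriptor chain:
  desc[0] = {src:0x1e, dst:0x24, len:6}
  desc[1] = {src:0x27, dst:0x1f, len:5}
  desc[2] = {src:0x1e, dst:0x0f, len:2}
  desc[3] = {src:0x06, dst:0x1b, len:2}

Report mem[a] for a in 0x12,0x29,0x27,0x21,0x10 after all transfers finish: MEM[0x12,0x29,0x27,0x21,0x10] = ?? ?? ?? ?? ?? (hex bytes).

MEM[0x12,0x29,0x27,0x21,0x10] = 25 43 57 43 57

[0] 0x1e->0x24 len=6 : 4c f0 bc 57 30 43
[1] 0x27->0x1f len=5 : 57 30 43 77 f9
[2] 0x1e->0x0f len=2 : 4c 57
[3] 0x06->0x1b len=2 : 53 1d
query mem[0x12]=0x25, mem[0x29]=0x43, mem[0x27]=0x57, mem[0x21]=0x43, mem[0x10]=0x57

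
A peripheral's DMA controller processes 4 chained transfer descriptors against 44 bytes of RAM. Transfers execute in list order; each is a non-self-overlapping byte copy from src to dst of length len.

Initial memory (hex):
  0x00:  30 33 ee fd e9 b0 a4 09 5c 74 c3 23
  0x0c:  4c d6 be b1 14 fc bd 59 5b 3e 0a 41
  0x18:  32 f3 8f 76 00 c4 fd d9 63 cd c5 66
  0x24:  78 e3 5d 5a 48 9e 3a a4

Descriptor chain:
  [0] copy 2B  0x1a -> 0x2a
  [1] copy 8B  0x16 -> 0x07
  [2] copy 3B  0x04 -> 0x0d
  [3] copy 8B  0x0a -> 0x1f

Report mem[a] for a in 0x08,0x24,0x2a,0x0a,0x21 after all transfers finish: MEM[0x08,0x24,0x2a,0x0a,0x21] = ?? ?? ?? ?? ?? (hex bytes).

#0 dst[0x2a+2] := {0x8f,0x76}
#1 dst[0x07+8] := {0x0a,0x41,0x32,0xf3,0x8f,0x76,0x00,0xc4}
#2 dst[0x0d+3] := {0xe9,0xb0,0xa4}
#3 dst[0x1f+8] := {0xf3,0x8f,0x76,0xe9,0xb0,0xa4,0x14,0xfc}
query mem[0x08]=0x41, mem[0x24]=0xa4, mem[0x2a]=0x8f, mem[0x0a]=0xf3, mem[0x21]=0x76

MEM[0x08,0x24,0x2a,0x0a,0x21] = 41 a4 8f f3 76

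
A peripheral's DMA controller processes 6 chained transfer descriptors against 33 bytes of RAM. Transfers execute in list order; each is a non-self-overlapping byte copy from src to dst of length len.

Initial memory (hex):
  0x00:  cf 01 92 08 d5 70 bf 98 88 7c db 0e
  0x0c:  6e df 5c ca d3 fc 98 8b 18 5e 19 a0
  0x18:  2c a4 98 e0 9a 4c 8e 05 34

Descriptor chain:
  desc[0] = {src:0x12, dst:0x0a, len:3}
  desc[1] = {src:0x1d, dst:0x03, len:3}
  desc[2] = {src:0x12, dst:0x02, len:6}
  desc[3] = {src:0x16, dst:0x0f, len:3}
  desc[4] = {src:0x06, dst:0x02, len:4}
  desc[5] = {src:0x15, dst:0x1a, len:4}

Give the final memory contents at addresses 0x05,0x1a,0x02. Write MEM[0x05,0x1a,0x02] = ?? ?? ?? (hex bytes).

MEM[0x05,0x1a,0x02] = 7c 5e 19

D0: mem[0x0a..0x0c] <- [98 8b 18]
D1: mem[0x03..0x05] <- [4c 8e 05]
D2: mem[0x02..0x07] <- [98 8b 18 5e 19 a0]
D3: mem[0x0f..0x11] <- [19 a0 2c]
D4: mem[0x02..0x05] <- [19 a0 88 7c]
D5: mem[0x1a..0x1d] <- [5e 19 a0 2c]
query mem[0x05]=0x7c, mem[0x1a]=0x5e, mem[0x02]=0x19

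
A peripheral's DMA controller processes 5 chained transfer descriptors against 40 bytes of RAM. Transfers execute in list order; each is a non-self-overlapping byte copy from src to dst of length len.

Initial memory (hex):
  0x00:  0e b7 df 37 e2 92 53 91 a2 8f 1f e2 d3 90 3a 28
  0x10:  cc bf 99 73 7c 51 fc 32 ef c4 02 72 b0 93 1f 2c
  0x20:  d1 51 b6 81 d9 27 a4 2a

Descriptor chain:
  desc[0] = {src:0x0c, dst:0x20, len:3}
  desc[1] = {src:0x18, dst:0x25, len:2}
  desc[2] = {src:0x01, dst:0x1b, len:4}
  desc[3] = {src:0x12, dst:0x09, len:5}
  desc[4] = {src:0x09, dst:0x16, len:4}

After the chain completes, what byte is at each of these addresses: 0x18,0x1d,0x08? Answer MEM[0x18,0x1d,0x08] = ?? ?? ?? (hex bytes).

D0: mem[0x20..0x22] <- [d3 90 3a]
D1: mem[0x25..0x26] <- [ef c4]
D2: mem[0x1b..0x1e] <- [b7 df 37 e2]
D3: mem[0x09..0x0d] <- [99 73 7c 51 fc]
D4: mem[0x16..0x19] <- [99 73 7c 51]
query mem[0x18]=0x7c, mem[0x1d]=0x37, mem[0x08]=0xa2

MEM[0x18,0x1d,0x08] = 7c 37 a2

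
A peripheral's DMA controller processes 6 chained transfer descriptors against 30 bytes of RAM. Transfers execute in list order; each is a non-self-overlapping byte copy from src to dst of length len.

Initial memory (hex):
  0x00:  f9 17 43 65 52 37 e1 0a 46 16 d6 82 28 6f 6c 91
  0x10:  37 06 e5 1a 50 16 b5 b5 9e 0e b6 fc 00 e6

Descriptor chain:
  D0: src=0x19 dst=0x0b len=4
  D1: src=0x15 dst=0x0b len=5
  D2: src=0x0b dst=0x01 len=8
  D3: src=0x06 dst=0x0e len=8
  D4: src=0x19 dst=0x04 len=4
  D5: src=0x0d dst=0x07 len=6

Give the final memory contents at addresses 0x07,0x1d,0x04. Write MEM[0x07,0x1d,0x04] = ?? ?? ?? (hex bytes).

[0] 0x19->0x0b len=4 : 0e b6 fc 00
[1] 0x15->0x0b len=5 : 16 b5 b5 9e 0e
[2] 0x0b->0x01 len=8 : 16 b5 b5 9e 0e 37 06 e5
[3] 0x06->0x0e len=8 : 37 06 e5 16 d6 16 b5 b5
[4] 0x19->0x04 len=4 : 0e b6 fc 00
[5] 0x0d->0x07 len=6 : b5 37 06 e5 16 d6
query mem[0x07]=0xb5, mem[0x1d]=0xe6, mem[0x04]=0x0e

MEM[0x07,0x1d,0x04] = b5 e6 0e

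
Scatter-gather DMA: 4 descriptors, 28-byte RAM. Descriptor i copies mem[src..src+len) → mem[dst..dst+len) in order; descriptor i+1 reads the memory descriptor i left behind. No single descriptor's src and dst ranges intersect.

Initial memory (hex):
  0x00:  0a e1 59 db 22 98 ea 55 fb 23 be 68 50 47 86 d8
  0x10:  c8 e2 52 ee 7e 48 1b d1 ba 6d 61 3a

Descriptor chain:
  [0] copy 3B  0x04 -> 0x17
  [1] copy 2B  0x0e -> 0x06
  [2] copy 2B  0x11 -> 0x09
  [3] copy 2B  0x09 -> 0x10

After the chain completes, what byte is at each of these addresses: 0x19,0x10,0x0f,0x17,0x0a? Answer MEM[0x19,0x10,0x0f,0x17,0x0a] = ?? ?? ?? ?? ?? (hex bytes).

MEM[0x19,0x10,0x0f,0x17,0x0a] = ea e2 d8 22 52

  after D0: wrote 3B at 0x17 = 2298ea
  after D1: wrote 2B at 0x06 = 86d8
  after D2: wrote 2B at 0x09 = e252
  after D3: wrote 2B at 0x10 = e252
query mem[0x19]=0xea, mem[0x10]=0xe2, mem[0x0f]=0xd8, mem[0x17]=0x22, mem[0x0a]=0x52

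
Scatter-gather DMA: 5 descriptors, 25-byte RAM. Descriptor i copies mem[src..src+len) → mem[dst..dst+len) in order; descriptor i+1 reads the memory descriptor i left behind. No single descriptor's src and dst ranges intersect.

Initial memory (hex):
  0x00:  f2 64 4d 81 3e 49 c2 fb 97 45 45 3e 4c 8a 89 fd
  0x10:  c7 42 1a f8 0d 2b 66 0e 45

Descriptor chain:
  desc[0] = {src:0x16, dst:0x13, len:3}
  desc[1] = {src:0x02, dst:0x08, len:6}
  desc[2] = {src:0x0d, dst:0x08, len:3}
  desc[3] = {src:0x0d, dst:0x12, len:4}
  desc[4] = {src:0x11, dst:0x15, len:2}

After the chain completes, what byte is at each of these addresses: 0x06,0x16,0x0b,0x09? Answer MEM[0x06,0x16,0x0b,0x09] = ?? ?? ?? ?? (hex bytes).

#0 dst[0x13+3] := {0x66,0x0e,0x45}
#1 dst[0x08+6] := {0x4d,0x81,0x3e,0x49,0xc2,0xfb}
#2 dst[0x08+3] := {0xfb,0x89,0xfd}
#3 dst[0x12+4] := {0xfb,0x89,0xfd,0xc7}
#4 dst[0x15+2] := {0x42,0xfb}
query mem[0x06]=0xc2, mem[0x16]=0xfb, mem[0x0b]=0x49, mem[0x09]=0x89

MEM[0x06,0x16,0x0b,0x09] = c2 fb 49 89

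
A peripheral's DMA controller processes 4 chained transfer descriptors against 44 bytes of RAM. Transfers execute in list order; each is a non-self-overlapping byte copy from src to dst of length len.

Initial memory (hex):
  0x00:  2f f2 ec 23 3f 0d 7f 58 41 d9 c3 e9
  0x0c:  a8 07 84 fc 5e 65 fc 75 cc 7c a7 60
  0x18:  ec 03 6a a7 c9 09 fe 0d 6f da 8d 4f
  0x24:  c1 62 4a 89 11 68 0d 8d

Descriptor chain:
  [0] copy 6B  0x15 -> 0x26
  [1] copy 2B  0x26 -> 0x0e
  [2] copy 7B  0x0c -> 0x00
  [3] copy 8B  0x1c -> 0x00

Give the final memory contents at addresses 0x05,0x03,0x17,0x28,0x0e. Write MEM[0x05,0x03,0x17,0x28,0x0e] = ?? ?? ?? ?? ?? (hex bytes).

MEM[0x05,0x03,0x17,0x28,0x0e] = da 0d 60 60 7c

[0] 0x15->0x26 len=6 : 7c a7 60 ec 03 6a
[1] 0x26->0x0e len=2 : 7c a7
[2] 0x0c->0x00 len=7 : a8 07 7c a7 5e 65 fc
[3] 0x1c->0x00 len=8 : c9 09 fe 0d 6f da 8d 4f
query mem[0x05]=0xda, mem[0x03]=0x0d, mem[0x17]=0x60, mem[0x28]=0x60, mem[0x0e]=0x7c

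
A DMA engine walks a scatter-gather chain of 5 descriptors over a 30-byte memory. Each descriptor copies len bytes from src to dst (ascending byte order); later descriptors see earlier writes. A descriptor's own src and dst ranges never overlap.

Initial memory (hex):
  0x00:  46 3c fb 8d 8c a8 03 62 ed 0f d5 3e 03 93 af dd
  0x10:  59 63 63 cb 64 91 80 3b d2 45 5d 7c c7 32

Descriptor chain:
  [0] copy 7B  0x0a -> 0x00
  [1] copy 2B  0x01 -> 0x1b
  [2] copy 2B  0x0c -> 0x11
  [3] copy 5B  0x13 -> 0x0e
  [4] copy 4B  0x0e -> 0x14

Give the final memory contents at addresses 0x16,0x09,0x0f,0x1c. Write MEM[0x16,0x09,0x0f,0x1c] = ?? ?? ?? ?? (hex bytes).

#0 dst[0x00+7] := {0xd5,0x3e,0x03,0x93,0xaf,0xdd,0x59}
#1 dst[0x1b+2] := {0x3e,0x03}
#2 dst[0x11+2] := {0x03,0x93}
#3 dst[0x0e+5] := {0xcb,0x64,0x91,0x80,0x3b}
#4 dst[0x14+4] := {0xcb,0x64,0x91,0x80}
query mem[0x16]=0x91, mem[0x09]=0x0f, mem[0x0f]=0x64, mem[0x1c]=0x03

MEM[0x16,0x09,0x0f,0x1c] = 91 0f 64 03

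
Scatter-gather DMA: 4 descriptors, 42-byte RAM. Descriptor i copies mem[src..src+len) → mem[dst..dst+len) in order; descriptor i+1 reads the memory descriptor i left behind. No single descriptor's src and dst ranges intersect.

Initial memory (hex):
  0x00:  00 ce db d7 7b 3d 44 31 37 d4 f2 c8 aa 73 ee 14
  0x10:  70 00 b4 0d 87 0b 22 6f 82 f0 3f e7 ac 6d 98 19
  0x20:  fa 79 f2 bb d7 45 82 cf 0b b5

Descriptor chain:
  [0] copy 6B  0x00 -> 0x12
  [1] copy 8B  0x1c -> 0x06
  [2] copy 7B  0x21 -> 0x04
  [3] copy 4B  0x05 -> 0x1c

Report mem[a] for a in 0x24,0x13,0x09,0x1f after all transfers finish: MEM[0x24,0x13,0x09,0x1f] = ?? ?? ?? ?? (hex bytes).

#0 dst[0x12+6] := {0x00,0xce,0xdb,0xd7,0x7b,0x3d}
#1 dst[0x06+8] := {0xac,0x6d,0x98,0x19,0xfa,0x79,0xf2,0xbb}
#2 dst[0x04+7] := {0x79,0xf2,0xbb,0xd7,0x45,0x82,0xcf}
#3 dst[0x1c+4] := {0xf2,0xbb,0xd7,0x45}
query mem[0x24]=0xd7, mem[0x13]=0xce, mem[0x09]=0x82, mem[0x1f]=0x45

MEM[0x24,0x13,0x09,0x1f] = d7 ce 82 45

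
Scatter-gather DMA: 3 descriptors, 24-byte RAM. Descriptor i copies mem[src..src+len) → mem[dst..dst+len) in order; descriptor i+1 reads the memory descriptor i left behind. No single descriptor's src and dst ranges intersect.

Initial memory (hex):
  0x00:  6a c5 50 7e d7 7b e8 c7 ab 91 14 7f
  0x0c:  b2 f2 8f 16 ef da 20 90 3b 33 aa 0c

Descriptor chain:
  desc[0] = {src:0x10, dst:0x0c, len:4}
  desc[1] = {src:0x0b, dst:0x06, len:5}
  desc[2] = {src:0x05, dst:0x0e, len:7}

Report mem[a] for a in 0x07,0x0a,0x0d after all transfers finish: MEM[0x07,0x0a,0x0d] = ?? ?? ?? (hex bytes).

MEM[0x07,0x0a,0x0d] = ef 90 da

  after D0: wrote 4B at 0x0c = efda2090
  after D1: wrote 5B at 0x06 = 7fefda2090
  after D2: wrote 7B at 0x0e = 7b7fefda20907f
query mem[0x07]=0xef, mem[0x0a]=0x90, mem[0x0d]=0xda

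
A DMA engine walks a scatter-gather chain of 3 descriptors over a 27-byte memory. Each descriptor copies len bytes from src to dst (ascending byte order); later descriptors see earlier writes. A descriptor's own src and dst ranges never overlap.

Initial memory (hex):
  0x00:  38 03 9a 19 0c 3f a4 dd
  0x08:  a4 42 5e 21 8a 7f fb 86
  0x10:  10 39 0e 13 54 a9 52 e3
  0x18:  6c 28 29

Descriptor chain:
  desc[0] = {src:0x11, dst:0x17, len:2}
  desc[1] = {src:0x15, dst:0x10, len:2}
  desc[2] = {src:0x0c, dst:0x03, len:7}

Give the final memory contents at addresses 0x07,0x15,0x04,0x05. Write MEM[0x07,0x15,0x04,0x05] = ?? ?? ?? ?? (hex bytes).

D0: mem[0x17..0x18] <- [39 0e]
D1: mem[0x10..0x11] <- [a9 52]
D2: mem[0x03..0x09] <- [8a 7f fb 86 a9 52 0e]
query mem[0x07]=0xa9, mem[0x15]=0xa9, mem[0x04]=0x7f, mem[0x05]=0xfb

MEM[0x07,0x15,0x04,0x05] = a9 a9 7f fb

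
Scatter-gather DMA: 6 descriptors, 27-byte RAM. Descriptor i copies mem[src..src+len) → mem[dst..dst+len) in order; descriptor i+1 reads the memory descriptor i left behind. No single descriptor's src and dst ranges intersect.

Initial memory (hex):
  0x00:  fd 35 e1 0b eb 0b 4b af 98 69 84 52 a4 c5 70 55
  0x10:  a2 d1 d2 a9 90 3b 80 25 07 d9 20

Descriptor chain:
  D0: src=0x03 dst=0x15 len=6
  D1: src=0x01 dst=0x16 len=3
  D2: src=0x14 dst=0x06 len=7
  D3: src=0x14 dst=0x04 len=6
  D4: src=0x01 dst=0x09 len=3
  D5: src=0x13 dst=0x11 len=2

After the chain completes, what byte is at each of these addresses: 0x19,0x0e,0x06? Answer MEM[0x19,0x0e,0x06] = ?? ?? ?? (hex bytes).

[0] 0x03->0x15 len=6 : 0b eb 0b 4b af 98
[1] 0x01->0x16 len=3 : 35 e1 0b
[2] 0x14->0x06 len=7 : 90 0b 35 e1 0b af 98
[3] 0x14->0x04 len=6 : 90 0b 35 e1 0b af
[4] 0x01->0x09 len=3 : 35 e1 0b
[5] 0x13->0x11 len=2 : a9 90
query mem[0x19]=0xaf, mem[0x0e]=0x70, mem[0x06]=0x35

MEM[0x19,0x0e,0x06] = af 70 35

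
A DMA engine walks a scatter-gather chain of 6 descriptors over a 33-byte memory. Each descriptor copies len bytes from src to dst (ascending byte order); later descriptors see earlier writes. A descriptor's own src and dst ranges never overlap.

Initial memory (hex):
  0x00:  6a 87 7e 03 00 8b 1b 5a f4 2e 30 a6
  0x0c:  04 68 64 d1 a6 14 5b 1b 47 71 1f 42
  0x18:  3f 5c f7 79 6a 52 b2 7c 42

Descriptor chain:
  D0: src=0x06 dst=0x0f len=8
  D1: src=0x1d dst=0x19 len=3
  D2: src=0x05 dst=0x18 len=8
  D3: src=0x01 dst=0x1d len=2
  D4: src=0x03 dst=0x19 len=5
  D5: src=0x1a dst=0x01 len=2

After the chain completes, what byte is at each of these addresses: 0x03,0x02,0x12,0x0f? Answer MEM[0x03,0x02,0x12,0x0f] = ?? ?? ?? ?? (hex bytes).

MEM[0x03,0x02,0x12,0x0f] = 03 8b 2e 1b

[0] 0x06->0x0f len=8 : 1b 5a f4 2e 30 a6 04 68
[1] 0x1d->0x19 len=3 : 52 b2 7c
[2] 0x05->0x18 len=8 : 8b 1b 5a f4 2e 30 a6 04
[3] 0x01->0x1d len=2 : 87 7e
[4] 0x03->0x19 len=5 : 03 00 8b 1b 5a
[5] 0x1a->0x01 len=2 : 00 8b
query mem[0x03]=0x03, mem[0x02]=0x8b, mem[0x12]=0x2e, mem[0x0f]=0x1b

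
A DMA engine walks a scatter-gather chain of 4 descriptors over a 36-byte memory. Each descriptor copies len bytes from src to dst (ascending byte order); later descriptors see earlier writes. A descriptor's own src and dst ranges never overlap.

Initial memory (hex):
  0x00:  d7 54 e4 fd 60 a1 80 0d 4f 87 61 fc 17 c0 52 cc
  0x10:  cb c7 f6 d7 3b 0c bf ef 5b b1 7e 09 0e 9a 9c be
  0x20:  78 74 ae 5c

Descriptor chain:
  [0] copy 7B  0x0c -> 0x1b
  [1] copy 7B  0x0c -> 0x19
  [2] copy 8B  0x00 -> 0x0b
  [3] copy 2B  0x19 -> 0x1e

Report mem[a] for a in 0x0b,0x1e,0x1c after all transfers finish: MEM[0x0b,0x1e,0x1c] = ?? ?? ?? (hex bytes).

MEM[0x0b,0x1e,0x1c] = d7 17 cc

  after D0: wrote 7B at 0x1b = 17c052cccbc7f6
  after D1: wrote 7B at 0x19 = 17c052cccbc7f6
  after D2: wrote 8B at 0x0b = d754e4fd60a1800d
  after D3: wrote 2B at 0x1e = 17c0
query mem[0x0b]=0xd7, mem[0x1e]=0x17, mem[0x1c]=0xcc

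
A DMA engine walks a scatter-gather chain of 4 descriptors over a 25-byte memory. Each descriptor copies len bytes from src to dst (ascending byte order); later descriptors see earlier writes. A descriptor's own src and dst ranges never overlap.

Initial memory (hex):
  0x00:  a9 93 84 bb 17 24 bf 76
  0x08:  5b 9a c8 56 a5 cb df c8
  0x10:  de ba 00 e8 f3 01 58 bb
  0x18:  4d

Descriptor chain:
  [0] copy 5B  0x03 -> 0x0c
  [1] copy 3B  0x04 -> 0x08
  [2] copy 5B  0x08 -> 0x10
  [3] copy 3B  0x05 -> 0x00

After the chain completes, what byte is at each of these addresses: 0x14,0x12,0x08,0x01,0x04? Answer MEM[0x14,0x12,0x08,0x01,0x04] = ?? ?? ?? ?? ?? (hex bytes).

MEM[0x14,0x12,0x08,0x01,0x04] = bb bf 17 bf 17

#0 dst[0x0c+5] := {0xbb,0x17,0x24,0xbf,0x76}
#1 dst[0x08+3] := {0x17,0x24,0xbf}
#2 dst[0x10+5] := {0x17,0x24,0xbf,0x56,0xbb}
#3 dst[0x00+3] := {0x24,0xbf,0x76}
query mem[0x14]=0xbb, mem[0x12]=0xbf, mem[0x08]=0x17, mem[0x01]=0xbf, mem[0x04]=0x17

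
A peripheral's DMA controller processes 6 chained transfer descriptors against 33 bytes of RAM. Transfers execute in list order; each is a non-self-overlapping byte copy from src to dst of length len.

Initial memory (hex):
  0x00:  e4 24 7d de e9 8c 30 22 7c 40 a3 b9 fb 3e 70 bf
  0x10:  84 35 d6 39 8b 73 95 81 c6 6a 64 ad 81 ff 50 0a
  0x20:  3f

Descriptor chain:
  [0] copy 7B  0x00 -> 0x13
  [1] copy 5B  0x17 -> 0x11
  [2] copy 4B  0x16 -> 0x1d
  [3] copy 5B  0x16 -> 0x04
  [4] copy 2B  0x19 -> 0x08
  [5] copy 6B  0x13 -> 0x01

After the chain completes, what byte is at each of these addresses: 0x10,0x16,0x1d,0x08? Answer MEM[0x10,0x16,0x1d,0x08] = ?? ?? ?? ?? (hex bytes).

#0 dst[0x13+7] := {0xe4,0x24,0x7d,0xde,0xe9,0x8c,0x30}
#1 dst[0x11+5] := {0xe9,0x8c,0x30,0x64,0xad}
#2 dst[0x1d+4] := {0xde,0xe9,0x8c,0x30}
#3 dst[0x04+5] := {0xde,0xe9,0x8c,0x30,0x64}
#4 dst[0x08+2] := {0x30,0x64}
#5 dst[0x01+6] := {0x30,0x64,0xad,0xde,0xe9,0x8c}
query mem[0x10]=0x84, mem[0x16]=0xde, mem[0x1d]=0xde, mem[0x08]=0x30

MEM[0x10,0x16,0x1d,0x08] = 84 de de 30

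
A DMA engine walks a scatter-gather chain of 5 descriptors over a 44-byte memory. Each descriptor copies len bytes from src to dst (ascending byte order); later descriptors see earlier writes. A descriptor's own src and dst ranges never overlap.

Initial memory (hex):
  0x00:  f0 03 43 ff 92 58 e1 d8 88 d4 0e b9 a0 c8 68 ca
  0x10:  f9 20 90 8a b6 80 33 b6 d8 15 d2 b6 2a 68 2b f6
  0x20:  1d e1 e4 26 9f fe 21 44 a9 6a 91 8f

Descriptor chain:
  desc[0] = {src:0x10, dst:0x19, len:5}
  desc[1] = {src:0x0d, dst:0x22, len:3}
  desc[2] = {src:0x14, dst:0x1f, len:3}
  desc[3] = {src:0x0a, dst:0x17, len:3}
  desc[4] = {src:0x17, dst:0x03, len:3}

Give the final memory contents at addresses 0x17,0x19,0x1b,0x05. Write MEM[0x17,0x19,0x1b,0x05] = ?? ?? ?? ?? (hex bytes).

  after D0: wrote 5B at 0x19 = f920908ab6
  after D1: wrote 3B at 0x22 = c868ca
  after D2: wrote 3B at 0x1f = b68033
  after D3: wrote 3B at 0x17 = 0eb9a0
  after D4: wrote 3B at 0x03 = 0eb9a0
query mem[0x17]=0x0e, mem[0x19]=0xa0, mem[0x1b]=0x90, mem[0x05]=0xa0

MEM[0x17,0x19,0x1b,0x05] = 0e a0 90 a0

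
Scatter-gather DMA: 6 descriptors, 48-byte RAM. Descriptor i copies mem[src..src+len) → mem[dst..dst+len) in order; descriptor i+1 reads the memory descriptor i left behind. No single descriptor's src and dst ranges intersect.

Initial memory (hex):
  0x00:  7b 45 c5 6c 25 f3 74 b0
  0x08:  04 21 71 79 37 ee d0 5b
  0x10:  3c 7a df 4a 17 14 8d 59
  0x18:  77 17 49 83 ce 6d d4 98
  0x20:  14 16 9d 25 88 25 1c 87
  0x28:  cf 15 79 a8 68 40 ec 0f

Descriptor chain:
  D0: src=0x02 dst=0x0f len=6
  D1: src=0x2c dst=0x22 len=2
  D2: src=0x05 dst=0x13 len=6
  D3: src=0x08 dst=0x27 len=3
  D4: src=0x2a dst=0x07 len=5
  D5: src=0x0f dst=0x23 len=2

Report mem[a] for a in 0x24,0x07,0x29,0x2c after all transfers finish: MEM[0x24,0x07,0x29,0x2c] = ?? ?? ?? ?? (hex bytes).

MEM[0x24,0x07,0x29,0x2c] = 6c 79 71 68

[0] 0x02->0x0f len=6 : c5 6c 25 f3 74 b0
[1] 0x2c->0x22 len=2 : 68 40
[2] 0x05->0x13 len=6 : f3 74 b0 04 21 71
[3] 0x08->0x27 len=3 : 04 21 71
[4] 0x2a->0x07 len=5 : 79 a8 68 40 ec
[5] 0x0f->0x23 len=2 : c5 6c
query mem[0x24]=0x6c, mem[0x07]=0x79, mem[0x29]=0x71, mem[0x2c]=0x68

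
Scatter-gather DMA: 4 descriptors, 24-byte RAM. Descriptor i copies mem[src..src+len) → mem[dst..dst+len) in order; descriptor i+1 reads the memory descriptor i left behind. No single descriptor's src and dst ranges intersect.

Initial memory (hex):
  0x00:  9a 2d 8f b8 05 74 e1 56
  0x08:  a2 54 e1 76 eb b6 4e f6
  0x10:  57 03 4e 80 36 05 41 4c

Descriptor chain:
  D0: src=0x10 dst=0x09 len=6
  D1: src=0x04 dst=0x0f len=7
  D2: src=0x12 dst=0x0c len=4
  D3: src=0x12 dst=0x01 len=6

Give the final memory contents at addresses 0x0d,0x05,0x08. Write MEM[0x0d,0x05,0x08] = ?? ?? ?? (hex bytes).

MEM[0x0d,0x05,0x08] = a2 41 a2

[0] 0x10->0x09 len=6 : 57 03 4e 80 36 05
[1] 0x04->0x0f len=7 : 05 74 e1 56 a2 57 03
[2] 0x12->0x0c len=4 : 56 a2 57 03
[3] 0x12->0x01 len=6 : 56 a2 57 03 41 4c
query mem[0x0d]=0xa2, mem[0x05]=0x41, mem[0x08]=0xa2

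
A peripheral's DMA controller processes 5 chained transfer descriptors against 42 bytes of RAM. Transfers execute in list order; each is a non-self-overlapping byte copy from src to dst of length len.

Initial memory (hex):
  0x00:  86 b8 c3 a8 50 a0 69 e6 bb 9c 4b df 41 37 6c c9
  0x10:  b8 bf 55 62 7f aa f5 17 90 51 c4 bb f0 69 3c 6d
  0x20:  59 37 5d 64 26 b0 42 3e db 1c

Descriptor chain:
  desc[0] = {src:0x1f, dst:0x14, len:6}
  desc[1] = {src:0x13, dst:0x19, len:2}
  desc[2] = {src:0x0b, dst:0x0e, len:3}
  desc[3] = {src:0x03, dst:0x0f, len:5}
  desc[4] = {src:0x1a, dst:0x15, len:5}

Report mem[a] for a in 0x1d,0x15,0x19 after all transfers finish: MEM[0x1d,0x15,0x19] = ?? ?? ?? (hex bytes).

  after D0: wrote 6B at 0x14 = 6d59375d6426
  after D1: wrote 2B at 0x19 = 626d
  after D2: wrote 3B at 0x0e = df4137
  after D3: wrote 5B at 0x0f = a850a069e6
  after D4: wrote 5B at 0x15 = 6dbbf0693c
query mem[0x1d]=0x69, mem[0x15]=0x6d, mem[0x19]=0x3c

MEM[0x1d,0x15,0x19] = 69 6d 3c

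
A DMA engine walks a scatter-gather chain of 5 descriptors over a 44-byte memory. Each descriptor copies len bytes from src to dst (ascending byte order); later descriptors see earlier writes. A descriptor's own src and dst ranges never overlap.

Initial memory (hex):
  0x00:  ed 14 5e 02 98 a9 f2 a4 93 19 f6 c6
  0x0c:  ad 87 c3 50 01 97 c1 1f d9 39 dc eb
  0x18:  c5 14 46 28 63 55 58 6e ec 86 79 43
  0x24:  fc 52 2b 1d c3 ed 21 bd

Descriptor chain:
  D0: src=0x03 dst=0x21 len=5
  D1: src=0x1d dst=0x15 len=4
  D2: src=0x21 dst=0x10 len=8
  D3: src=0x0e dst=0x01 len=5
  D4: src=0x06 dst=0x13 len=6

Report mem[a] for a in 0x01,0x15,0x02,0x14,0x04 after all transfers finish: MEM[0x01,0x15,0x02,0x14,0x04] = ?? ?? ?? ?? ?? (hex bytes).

D0: mem[0x21..0x25] <- [02 98 a9 f2 a4]
D1: mem[0x15..0x18] <- [55 58 6e ec]
D2: mem[0x10..0x17] <- [02 98 a9 f2 a4 2b 1d c3]
D3: mem[0x01..0x05] <- [c3 50 02 98 a9]
D4: mem[0x13..0x18] <- [f2 a4 93 19 f6 c6]
query mem[0x01]=0xc3, mem[0x15]=0x93, mem[0x02]=0x50, mem[0x14]=0xa4, mem[0x04]=0x98

MEM[0x01,0x15,0x02,0x14,0x04] = c3 93 50 a4 98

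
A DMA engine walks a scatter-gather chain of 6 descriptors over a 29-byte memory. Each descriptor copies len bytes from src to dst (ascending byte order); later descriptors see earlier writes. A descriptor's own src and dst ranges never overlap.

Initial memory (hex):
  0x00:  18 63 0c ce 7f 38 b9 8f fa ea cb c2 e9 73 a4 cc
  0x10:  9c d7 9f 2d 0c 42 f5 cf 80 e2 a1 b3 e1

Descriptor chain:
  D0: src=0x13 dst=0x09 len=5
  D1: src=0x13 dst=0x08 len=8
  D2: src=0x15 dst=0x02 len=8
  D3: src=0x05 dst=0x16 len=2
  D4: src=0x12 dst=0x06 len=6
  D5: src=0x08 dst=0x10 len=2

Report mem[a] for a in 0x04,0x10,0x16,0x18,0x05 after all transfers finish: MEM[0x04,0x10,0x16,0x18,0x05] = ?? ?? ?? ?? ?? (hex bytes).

MEM[0x04,0x10,0x16,0x18,0x05] = cf 0c 80 80 80

  after D0: wrote 5B at 0x09 = 2d0c42f5cf
  after D1: wrote 8B at 0x08 = 2d0c42f5cf80e2a1
  after D2: wrote 8B at 0x02 = 42f5cf80e2a1b3e1
  after D3: wrote 2B at 0x16 = 80e2
  after D4: wrote 6B at 0x06 = 9f2d0c4280e2
  after D5: wrote 2B at 0x10 = 0c42
query mem[0x04]=0xcf, mem[0x10]=0x0c, mem[0x16]=0x80, mem[0x18]=0x80, mem[0x05]=0x80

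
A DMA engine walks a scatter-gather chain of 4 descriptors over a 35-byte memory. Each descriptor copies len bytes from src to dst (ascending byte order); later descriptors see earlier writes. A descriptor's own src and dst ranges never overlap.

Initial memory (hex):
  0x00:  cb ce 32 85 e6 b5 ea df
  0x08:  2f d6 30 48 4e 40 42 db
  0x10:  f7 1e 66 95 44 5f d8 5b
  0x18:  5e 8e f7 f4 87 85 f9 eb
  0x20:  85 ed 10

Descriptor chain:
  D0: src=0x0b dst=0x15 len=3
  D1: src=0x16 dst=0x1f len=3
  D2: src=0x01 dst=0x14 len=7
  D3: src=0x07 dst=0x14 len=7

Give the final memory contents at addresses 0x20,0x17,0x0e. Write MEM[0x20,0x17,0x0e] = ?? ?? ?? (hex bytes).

MEM[0x20,0x17,0x0e] = 40 30 42

D0: mem[0x15..0x17] <- [48 4e 40]
D1: mem[0x1f..0x21] <- [4e 40 5e]
D2: mem[0x14..0x1a] <- [ce 32 85 e6 b5 ea df]
D3: mem[0x14..0x1a] <- [df 2f d6 30 48 4e 40]
query mem[0x20]=0x40, mem[0x17]=0x30, mem[0x0e]=0x42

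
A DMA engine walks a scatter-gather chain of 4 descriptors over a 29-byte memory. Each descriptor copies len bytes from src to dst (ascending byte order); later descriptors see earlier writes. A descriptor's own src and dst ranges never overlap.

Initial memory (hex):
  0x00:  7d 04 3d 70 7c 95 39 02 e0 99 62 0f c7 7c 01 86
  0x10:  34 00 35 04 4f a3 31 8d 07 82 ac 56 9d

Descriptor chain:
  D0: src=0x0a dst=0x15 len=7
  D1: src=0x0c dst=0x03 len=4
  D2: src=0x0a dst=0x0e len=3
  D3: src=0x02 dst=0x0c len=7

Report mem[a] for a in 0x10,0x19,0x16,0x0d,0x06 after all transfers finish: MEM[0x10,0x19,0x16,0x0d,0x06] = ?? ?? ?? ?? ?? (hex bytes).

[0] 0x0a->0x15 len=7 : 62 0f c7 7c 01 86 34
[1] 0x0c->0x03 len=4 : c7 7c 01 86
[2] 0x0a->0x0e len=3 : 62 0f c7
[3] 0x02->0x0c len=7 : 3d c7 7c 01 86 02 e0
query mem[0x10]=0x86, mem[0x19]=0x01, mem[0x16]=0x0f, mem[0x0d]=0xc7, mem[0x06]=0x86

MEM[0x10,0x19,0x16,0x0d,0x06] = 86 01 0f c7 86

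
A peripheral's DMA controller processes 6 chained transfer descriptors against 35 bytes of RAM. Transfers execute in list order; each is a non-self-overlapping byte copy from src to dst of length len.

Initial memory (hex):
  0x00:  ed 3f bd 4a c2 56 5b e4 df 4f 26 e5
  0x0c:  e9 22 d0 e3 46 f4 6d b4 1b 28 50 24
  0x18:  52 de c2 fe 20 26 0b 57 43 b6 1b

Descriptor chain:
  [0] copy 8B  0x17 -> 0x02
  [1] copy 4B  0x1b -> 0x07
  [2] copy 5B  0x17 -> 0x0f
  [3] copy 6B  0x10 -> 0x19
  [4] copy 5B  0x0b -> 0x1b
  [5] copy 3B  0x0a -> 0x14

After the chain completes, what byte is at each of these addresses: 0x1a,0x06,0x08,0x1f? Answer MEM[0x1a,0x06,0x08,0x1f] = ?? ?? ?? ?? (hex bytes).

[0] 0x17->0x02 len=8 : 24 52 de c2 fe 20 26 0b
[1] 0x1b->0x07 len=4 : fe 20 26 0b
[2] 0x17->0x0f len=5 : 24 52 de c2 fe
[3] 0x10->0x19 len=6 : 52 de c2 fe 1b 28
[4] 0x0b->0x1b len=5 : e5 e9 22 d0 24
[5] 0x0a->0x14 len=3 : 0b e5 e9
query mem[0x1a]=0xde, mem[0x06]=0xfe, mem[0x08]=0x20, mem[0x1f]=0x24

MEM[0x1a,0x06,0x08,0x1f] = de fe 20 24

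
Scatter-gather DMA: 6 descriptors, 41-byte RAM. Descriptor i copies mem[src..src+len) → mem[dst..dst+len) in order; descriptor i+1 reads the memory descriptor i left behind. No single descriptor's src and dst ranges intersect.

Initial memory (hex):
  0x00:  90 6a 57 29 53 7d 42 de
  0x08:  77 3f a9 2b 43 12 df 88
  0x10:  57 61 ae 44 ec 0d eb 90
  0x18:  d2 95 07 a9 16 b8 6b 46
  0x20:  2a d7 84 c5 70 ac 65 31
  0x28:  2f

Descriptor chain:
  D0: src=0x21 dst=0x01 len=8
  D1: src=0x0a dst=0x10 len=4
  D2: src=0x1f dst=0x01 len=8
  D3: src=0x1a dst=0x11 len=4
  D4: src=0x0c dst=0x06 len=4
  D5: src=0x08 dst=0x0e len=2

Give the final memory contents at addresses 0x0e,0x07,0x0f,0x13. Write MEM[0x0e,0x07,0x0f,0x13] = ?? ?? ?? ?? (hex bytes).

  after D0: wrote 8B at 0x01 = d784c570ac65312f
  after D1: wrote 4B at 0x10 = a92b4312
  after D2: wrote 8B at 0x01 = 462ad784c570ac65
  after D3: wrote 4B at 0x11 = 07a916b8
  after D4: wrote 4B at 0x06 = 4312df88
  after D5: wrote 2B at 0x0e = df88
query mem[0x0e]=0xdf, mem[0x07]=0x12, mem[0x0f]=0x88, mem[0x13]=0x16

MEM[0x0e,0x07,0x0f,0x13] = df 12 88 16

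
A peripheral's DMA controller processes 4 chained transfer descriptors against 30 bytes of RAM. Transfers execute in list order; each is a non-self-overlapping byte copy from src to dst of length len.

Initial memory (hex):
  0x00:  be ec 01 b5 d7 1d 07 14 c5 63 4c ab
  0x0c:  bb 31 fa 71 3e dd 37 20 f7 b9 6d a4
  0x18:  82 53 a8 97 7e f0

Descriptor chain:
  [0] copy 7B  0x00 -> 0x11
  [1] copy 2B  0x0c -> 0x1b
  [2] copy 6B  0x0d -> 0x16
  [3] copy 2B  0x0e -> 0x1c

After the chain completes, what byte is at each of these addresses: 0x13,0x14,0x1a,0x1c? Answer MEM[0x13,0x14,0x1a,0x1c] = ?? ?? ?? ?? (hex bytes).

  after D0: wrote 7B at 0x11 = beec01b5d71d07
  after D1: wrote 2B at 0x1b = bb31
  after D2: wrote 6B at 0x16 = 31fa713ebeec
  after D3: wrote 2B at 0x1c = fa71
query mem[0x13]=0x01, mem[0x14]=0xb5, mem[0x1a]=0xbe, mem[0x1c]=0xfa

MEM[0x13,0x14,0x1a,0x1c] = 01 b5 be fa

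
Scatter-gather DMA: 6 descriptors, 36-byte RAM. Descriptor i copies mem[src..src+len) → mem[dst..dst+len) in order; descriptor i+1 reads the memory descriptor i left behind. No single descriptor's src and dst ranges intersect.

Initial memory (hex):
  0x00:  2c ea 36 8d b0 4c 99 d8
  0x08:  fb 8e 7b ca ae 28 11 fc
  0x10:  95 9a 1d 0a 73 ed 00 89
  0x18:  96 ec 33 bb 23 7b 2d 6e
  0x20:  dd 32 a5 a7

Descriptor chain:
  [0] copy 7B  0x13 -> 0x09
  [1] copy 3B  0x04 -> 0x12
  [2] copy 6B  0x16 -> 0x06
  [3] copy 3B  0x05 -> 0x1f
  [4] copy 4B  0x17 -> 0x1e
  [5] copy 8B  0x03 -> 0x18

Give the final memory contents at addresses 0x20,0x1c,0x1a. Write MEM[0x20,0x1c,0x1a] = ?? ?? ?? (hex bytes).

MEM[0x20,0x1c,0x1a] = ec 89 4c

D0: mem[0x09..0x0f] <- [0a 73 ed 00 89 96 ec]
D1: mem[0x12..0x14] <- [b0 4c 99]
D2: mem[0x06..0x0b] <- [00 89 96 ec 33 bb]
D3: mem[0x1f..0x21] <- [4c 00 89]
D4: mem[0x1e..0x21] <- [89 96 ec 33]
D5: mem[0x18..0x1f] <- [8d b0 4c 00 89 96 ec 33]
query mem[0x20]=0xec, mem[0x1c]=0x89, mem[0x1a]=0x4c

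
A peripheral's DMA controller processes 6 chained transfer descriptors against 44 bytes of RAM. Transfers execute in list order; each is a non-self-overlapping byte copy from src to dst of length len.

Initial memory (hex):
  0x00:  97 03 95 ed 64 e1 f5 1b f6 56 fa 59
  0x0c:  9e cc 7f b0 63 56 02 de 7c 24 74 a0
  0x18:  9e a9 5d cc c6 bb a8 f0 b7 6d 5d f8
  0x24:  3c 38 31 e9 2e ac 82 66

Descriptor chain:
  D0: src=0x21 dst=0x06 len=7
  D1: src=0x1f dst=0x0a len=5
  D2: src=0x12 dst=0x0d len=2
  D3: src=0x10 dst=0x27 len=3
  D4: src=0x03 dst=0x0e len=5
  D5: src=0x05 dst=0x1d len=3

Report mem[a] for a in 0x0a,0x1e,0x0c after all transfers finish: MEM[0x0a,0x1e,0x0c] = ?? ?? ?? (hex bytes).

[0] 0x21->0x06 len=7 : 6d 5d f8 3c 38 31 e9
[1] 0x1f->0x0a len=5 : f0 b7 6d 5d f8
[2] 0x12->0x0d len=2 : 02 de
[3] 0x10->0x27 len=3 : 63 56 02
[4] 0x03->0x0e len=5 : ed 64 e1 6d 5d
[5] 0x05->0x1d len=3 : e1 6d 5d
query mem[0x0a]=0xf0, mem[0x1e]=0x6d, mem[0x0c]=0x6d

MEM[0x0a,0x1e,0x0c] = f0 6d 6d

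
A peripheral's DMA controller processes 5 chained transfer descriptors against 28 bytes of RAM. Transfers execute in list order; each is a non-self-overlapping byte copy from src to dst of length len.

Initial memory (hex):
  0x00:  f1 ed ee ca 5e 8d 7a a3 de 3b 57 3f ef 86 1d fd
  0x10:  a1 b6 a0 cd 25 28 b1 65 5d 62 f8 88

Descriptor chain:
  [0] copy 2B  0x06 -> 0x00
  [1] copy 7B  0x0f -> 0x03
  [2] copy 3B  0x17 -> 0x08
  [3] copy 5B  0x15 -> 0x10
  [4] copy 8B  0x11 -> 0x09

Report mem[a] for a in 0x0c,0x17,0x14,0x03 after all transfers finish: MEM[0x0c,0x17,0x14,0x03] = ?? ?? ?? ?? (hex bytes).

MEM[0x0c,0x17,0x14,0x03] = 62 65 62 fd

D0: mem[0x00..0x01] <- [7a a3]
D1: mem[0x03..0x09] <- [fd a1 b6 a0 cd 25 28]
D2: mem[0x08..0x0a] <- [65 5d 62]
D3: mem[0x10..0x14] <- [28 b1 65 5d 62]
D4: mem[0x09..0x10] <- [b1 65 5d 62 28 b1 65 5d]
query mem[0x0c]=0x62, mem[0x17]=0x65, mem[0x14]=0x62, mem[0x03]=0xfd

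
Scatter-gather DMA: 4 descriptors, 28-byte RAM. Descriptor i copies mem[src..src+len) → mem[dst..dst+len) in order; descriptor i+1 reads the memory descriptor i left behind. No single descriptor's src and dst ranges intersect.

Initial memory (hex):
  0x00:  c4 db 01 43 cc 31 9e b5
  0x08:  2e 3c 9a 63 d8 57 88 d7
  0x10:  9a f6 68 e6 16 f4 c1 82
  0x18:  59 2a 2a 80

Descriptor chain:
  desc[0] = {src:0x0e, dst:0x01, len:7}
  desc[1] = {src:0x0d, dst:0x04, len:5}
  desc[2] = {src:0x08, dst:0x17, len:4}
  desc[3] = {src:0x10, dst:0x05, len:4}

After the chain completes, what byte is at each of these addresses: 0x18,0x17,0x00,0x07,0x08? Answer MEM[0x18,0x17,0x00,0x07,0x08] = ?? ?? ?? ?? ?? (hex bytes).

MEM[0x18,0x17,0x00,0x07,0x08] = 3c f6 c4 68 e6

D0: mem[0x01..0x07] <- [88 d7 9a f6 68 e6 16]
D1: mem[0x04..0x08] <- [57 88 d7 9a f6]
D2: mem[0x17..0x1a] <- [f6 3c 9a 63]
D3: mem[0x05..0x08] <- [9a f6 68 e6]
query mem[0x18]=0x3c, mem[0x17]=0xf6, mem[0x00]=0xc4, mem[0x07]=0x68, mem[0x08]=0xe6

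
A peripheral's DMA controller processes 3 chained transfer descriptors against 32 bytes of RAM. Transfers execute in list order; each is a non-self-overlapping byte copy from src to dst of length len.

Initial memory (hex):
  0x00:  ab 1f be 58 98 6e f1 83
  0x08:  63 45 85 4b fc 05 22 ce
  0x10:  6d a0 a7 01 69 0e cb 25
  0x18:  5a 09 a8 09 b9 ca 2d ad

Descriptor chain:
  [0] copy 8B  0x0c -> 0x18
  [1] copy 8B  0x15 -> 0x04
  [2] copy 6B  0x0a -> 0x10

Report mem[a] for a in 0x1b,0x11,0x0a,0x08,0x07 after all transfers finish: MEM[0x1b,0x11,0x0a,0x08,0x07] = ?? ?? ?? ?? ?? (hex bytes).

D0: mem[0x18..0x1f] <- [fc 05 22 ce 6d a0 a7 01]
D1: mem[0x04..0x0b] <- [0e cb 25 fc 05 22 ce 6d]
D2: mem[0x10..0x15] <- [ce 6d fc 05 22 ce]
query mem[0x1b]=0xce, mem[0x11]=0x6d, mem[0x0a]=0xce, mem[0x08]=0x05, mem[0x07]=0xfc

MEM[0x1b,0x11,0x0a,0x08,0x07] = ce 6d ce 05 fc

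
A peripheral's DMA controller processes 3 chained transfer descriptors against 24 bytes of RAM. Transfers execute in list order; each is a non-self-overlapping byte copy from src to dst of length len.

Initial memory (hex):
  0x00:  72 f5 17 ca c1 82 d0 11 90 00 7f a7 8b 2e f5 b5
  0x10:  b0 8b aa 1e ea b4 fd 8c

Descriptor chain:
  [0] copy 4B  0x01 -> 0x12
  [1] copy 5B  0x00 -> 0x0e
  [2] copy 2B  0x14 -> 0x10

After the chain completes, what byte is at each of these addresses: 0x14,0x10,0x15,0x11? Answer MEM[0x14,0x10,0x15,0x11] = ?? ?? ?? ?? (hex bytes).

MEM[0x14,0x10,0x15,0x11] = ca ca c1 c1

[0] 0x01->0x12 len=4 : f5 17 ca c1
[1] 0x00->0x0e len=5 : 72 f5 17 ca c1
[2] 0x14->0x10 len=2 : ca c1
query mem[0x14]=0xca, mem[0x10]=0xca, mem[0x15]=0xc1, mem[0x11]=0xc1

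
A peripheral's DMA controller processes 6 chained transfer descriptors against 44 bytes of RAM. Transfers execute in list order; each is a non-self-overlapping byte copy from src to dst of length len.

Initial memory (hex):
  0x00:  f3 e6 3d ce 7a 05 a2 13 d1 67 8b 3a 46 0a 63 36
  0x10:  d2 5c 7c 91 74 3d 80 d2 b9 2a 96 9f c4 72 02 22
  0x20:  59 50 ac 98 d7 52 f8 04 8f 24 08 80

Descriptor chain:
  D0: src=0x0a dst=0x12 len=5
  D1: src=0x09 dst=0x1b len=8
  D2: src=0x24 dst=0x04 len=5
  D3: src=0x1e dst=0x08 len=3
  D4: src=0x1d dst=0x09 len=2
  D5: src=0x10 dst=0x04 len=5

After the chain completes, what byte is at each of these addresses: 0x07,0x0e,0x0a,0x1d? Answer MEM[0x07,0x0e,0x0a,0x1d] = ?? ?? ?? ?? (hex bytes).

MEM[0x07,0x0e,0x0a,0x1d] = 3a 63 46 3a

  after D0: wrote 5B at 0x12 = 8b3a460a63
  after D1: wrote 8B at 0x1b = 678b3a460a6336d2
  after D2: wrote 5B at 0x04 = d752f8048f
  after D3: wrote 3B at 0x08 = 460a63
  after D4: wrote 2B at 0x09 = 3a46
  after D5: wrote 5B at 0x04 = d25c8b3a46
query mem[0x07]=0x3a, mem[0x0e]=0x63, mem[0x0a]=0x46, mem[0x1d]=0x3a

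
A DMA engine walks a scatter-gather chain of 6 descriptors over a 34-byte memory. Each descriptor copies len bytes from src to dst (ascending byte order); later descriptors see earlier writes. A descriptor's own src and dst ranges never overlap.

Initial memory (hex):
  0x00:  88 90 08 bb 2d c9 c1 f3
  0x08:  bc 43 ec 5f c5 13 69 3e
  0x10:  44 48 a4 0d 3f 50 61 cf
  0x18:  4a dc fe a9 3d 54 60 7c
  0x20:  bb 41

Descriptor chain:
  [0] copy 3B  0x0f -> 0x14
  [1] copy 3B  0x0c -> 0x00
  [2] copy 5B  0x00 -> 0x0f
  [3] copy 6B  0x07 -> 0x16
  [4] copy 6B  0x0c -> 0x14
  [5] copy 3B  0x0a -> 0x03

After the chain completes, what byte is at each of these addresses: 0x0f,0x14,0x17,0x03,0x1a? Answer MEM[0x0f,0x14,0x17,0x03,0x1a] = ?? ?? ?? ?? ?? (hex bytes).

MEM[0x0f,0x14,0x17,0x03,0x1a] = c5 c5 c5 ec 5f

  after D0: wrote 3B at 0x14 = 3e4448
  after D1: wrote 3B at 0x00 = c51369
  after D2: wrote 5B at 0x0f = c51369bb2d
  after D3: wrote 6B at 0x16 = f3bc43ec5fc5
  after D4: wrote 6B at 0x14 = c51369c51369
  after D5: wrote 3B at 0x03 = ec5fc5
query mem[0x0f]=0xc5, mem[0x14]=0xc5, mem[0x17]=0xc5, mem[0x03]=0xec, mem[0x1a]=0x5f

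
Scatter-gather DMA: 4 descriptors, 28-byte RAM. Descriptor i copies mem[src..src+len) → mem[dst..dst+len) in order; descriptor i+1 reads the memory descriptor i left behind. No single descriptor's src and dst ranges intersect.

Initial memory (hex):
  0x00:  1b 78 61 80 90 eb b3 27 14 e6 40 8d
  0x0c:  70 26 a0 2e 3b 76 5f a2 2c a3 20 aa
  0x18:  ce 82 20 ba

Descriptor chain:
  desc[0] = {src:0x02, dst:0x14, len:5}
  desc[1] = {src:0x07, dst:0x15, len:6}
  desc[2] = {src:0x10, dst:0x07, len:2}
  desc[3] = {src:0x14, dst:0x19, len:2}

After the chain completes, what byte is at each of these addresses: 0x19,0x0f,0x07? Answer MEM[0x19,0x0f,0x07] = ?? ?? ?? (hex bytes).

MEM[0x19,0x0f,0x07] = 61 2e 3b

[0] 0x02->0x14 len=5 : 61 80 90 eb b3
[1] 0x07->0x15 len=6 : 27 14 e6 40 8d 70
[2] 0x10->0x07 len=2 : 3b 76
[3] 0x14->0x19 len=2 : 61 27
query mem[0x19]=0x61, mem[0x0f]=0x2e, mem[0x07]=0x3b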